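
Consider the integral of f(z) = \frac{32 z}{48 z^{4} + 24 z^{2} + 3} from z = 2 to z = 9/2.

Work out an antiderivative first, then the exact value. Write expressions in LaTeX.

f matches the chain-rule pattern g'(h)*h' with inner function h(z) = 4 z^{2} + 1; substituting u = h(z) collapses the integral.
F(z) = - \frac{4}{12 z^{2} + 3} is an antiderivative of f.
Check: d/dz[- \frac{4}{12 z^{2} + 3}] = \frac{32 z}{48 z^{4} + 24 z^{2} + 3} = f(z).
F(9/2) = - \frac{2}{123}; F(2) = - \frac{4}{51}.
Integral = F(9/2) - F(2) = \frac{130}{2091}.

Antiderivative: F(z) = - \frac{4}{12 z^{2} + 3}; value = \frac{130}{2091}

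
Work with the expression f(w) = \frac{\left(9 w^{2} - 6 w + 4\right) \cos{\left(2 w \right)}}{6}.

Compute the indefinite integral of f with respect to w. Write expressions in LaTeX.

F(w) = \frac{18 w^{2} \sin{\left(2 w \right)} - 12 w \sin{\left(2 w \right)} + 18 w \cos{\left(2 w \right)} - \sin{\left(2 w \right)} - 6 \cos{\left(2 w \right)}}{24} + C

For F(w) to be correct the identity F'(w) - f(w) = 0 must hold.
Check: d/dw[\frac{18 w^{2} \sin{\left(2 w \right)} - 12 w \sin{\left(2 w \right)} + 18 w \cos{\left(2 w \right)} - \sin{\left(2 w \right)} - 6 \cos{\left(2 w \right)}}{24}] = \frac{3 w^{2} \cos{\left(2 w \right)}}{2} - w \cos{\left(2 w \right)} + \frac{2 \cos{\left(2 w \right)}}{3}, which equals f(w).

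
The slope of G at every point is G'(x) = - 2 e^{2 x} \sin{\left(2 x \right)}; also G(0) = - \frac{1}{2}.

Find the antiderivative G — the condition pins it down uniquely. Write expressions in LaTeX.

A candidate passes only if d/dx[G] lands on the given G'(x) exactly.
A general antiderivative is - \frac{e^{2 x} \sin{\left(2 x \right)}}{2} + \frac{e^{2 x} \cos{\left(2 x \right)}}{2} + C.
The condition gives C = - \frac{1}{2} - (\frac{1}{2}) = -1.
So G(x) = \frac{- e^{2 x} \sin{\left(2 x \right)} + e^{2 x} \cos{\left(2 x \right)} - 2}{2}.
Check: d/dx[\frac{- e^{2 x} \sin{\left(2 x \right)} + e^{2 x} \cos{\left(2 x \right)} - 2}{2}] = - 2 e^{2 x} \sin{\left(2 x \right)} = G'(x).

G(x) = \frac{- e^{2 x} \sin{\left(2 x \right)} + e^{2 x} \cos{\left(2 x \right)} - 2}{2}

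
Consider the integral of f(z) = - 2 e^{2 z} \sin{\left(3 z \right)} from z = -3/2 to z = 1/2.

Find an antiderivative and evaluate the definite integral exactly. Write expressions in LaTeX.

Antiderivative: F(z) = \frac{2 \left(- 2 \sin{\left(3 z \right)} + 3 \cos{\left(3 z \right)}\right) e^{2 z}}{13}; value = - \frac{4 e \sin{\left(\frac{3}{2} \right)}}{13} - \frac{6 \cos{\left(\frac{9}{2} \right)}}{13 e^{3}} - \frac{4 \sin{\left(\frac{9}{2} \right)}}{13 e^{3}} + \frac{6 e \cos{\left(\frac{3}{2} \right)}}{13}

For F(z) to be correct the identity F'(z) - f(z) = 0 must hold.
F(z) = \frac{2 \left(- 2 \sin{\left(3 z \right)} + 3 \cos{\left(3 z \right)}\right) e^{2 z}}{13} is an antiderivative of f.
Check: d/dz[\frac{2 \left(- 2 \sin{\left(3 z \right)} + 3 \cos{\left(3 z \right)}\right) e^{2 z}}{13}] = - 2 e^{2 z} \sin{\left(3 z \right)} = f(z).
F(1/2) = - \frac{4 e \sin{\left(\frac{3}{2} \right)}}{13} + \frac{6 e \cos{\left(\frac{3}{2} \right)}}{13}; F(-3/2) = \frac{4 \sin{\left(\frac{9}{2} \right)}}{13 e^{3}} + \frac{6 \cos{\left(\frac{9}{2} \right)}}{13 e^{3}}.
Integral = F(1/2) - F(-3/2) = - \frac{4 e \sin{\left(\frac{3}{2} \right)}}{13} - \frac{6 \cos{\left(\frac{9}{2} \right)}}{13 e^{3}} - \frac{4 \sin{\left(\frac{9}{2} \right)}}{13 e^{3}} + \frac{6 e \cos{\left(\frac{3}{2} \right)}}{13}.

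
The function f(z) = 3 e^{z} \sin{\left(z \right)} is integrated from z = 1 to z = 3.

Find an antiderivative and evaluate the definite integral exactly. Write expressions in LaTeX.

Any candidate F(z) must reproduce f(z) exactly when differentiated.
F(z) = \frac{3 \left(\sin{\left(z \right)} - \cos{\left(z \right)}\right) e^{z}}{2} is an antiderivative of f.
Check: d/dz[\frac{3 \left(\sin{\left(z \right)} - \cos{\left(z \right)}\right) e^{z}}{2}] = 3 e^{z} \sin{\left(z \right)} = f(z).
F(3) = \frac{3 e^{3} \sin{\left(3 \right)}}{2} - \frac{3 e^{3} \cos{\left(3 \right)}}{2}; F(1) = - \frac{3 e \cos{\left(1 \right)}}{2} + \frac{3 e \sin{\left(1 \right)}}{2}.
Integral = F(3) - F(1) = - \frac{3 e \sin{\left(1 \right)}}{2} + \frac{3 e \cos{\left(1 \right)}}{2} + \frac{3 e^{3} \sin{\left(3 \right)}}{2} - \frac{3 e^{3} \cos{\left(3 \right)}}{2}.

Antiderivative: F(z) = \frac{3 \left(\sin{\left(z \right)} - \cos{\left(z \right)}\right) e^{z}}{2}; value = - \frac{3 e \sin{\left(1 \right)}}{2} + \frac{3 e \cos{\left(1 \right)}}{2} + \frac{3 e^{3} \sin{\left(3 \right)}}{2} - \frac{3 e^{3} \cos{\left(3 \right)}}{2}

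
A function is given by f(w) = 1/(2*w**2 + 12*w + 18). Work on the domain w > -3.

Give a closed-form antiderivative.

For F(w) to be correct the identity F'(w) - f(w) = 0 must hold.
Check: d/dw[-1/(2*w + 6)] = 1/(2*w**2 + 12*w + 18) = f(w).

An antiderivative is F(w) = -1/(2*w + 6).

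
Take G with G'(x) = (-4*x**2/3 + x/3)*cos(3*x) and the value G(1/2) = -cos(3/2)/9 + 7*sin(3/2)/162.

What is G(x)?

G(x) = -(36*x**2*sin(3*x) - 9*x*sin(3*x) + 24*x*cos(3*x) - 8*sin(3*x) - 3*cos(3*x))/81

For G(x) to be correct, d/dx[G] must agree with the stated G'(x) identically.
A general antiderivative is -4*x**2*sin(3*x)/9 + x*sin(3*x)/9 - 8*x*cos(3*x)/27 + 8*sin(3*x)/81 + cos(3*x)/27 + C.
The condition gives C = -cos(3/2)/9 + 7*sin(3/2)/162 - (-cos(3/2)/9 + 7*sin(3/2)/162) = 0.
So G(x) = -(36*x**2*sin(3*x) - 9*x*sin(3*x) + 24*x*cos(3*x) - 8*sin(3*x) - 3*cos(3*x))/81.
Check: d/dx[-(36*x**2*sin(3*x) - 9*x*sin(3*x) + 24*x*cos(3*x) - 8*sin(3*x) - 3*cos(3*x))/81] = -4*x**2*cos(3*x)/3 + x*cos(3*x)/3, which equals G'(x).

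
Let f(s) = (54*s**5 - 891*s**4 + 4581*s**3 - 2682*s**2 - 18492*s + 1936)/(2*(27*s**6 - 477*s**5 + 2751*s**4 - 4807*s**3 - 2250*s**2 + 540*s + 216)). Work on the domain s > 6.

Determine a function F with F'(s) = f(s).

An antiderivative is F(s) = log(3*s - 1) - 2/(s**2 - 12*s + 36) - 5/(6*s + 2).

Check any antiderivative F(s) by computing F'(s) and comparing it with f(s).
Check: d/ds[log(3*s - 1) - 2/(s**2 - 12*s + 36) - 5/(6*s + 2)] = (54*s**5 - 891*s**4 + 4581*s**3 - 2682*s**2 - 18492*s + 1936)/(54*s**6 - 954*s**5 + 5502*s**4 - 9614*s**3 - 4500*s**2 + 1080*s + 432), which equals f(s).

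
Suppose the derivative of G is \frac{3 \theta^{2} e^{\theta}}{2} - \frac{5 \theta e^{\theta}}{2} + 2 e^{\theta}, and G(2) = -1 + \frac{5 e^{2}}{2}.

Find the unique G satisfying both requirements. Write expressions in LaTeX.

Recognize the product-rule pattern: G'(\theta) = u'v + uv' with u = \frac{3 \theta^{2}}{2} - \frac{11 \theta}{2} + \frac{15}{2}, v = e^{\theta}, so integration by parts undoes it.
A general antiderivative is \frac{\left(3 \theta^{2} - 11 \theta + 15\right) e^{\theta}}{2} + C.
The condition gives C = -1 + \frac{5 e^{2}}{2} - (\frac{5 e^{2}}{2}) = -1.
So G(\theta) = \frac{\left(3 \theta^{2} - 11 \theta + 15\right) e^{\theta} - 2}{2}.
Check: d/d\theta[\frac{\left(3 \theta^{2} - 11 \theta + 15\right) e^{\theta} - 2}{2}] = \frac{3 \theta^{2} e^{\theta}}{2} - \frac{5 \theta e^{\theta}}{2} + 2 e^{\theta} = G'(\theta).

G(\theta) = \frac{\left(3 \theta^{2} - 11 \theta + 15\right) e^{\theta} - 2}{2}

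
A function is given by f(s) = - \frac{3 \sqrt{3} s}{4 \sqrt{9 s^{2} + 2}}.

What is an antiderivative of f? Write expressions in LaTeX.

An antiderivative is F(s) = - \frac{\sqrt{3 s^{2} + \frac{2}{3}}}{4}.

f matches the chain-rule pattern g'(h)*h' with inner function h(s) = 3 s^{2} + \frac{2}{3}; substituting u = h(s) collapses the integral.
Check: d/ds[- \frac{\sqrt{3 s^{2} + \frac{2}{3}}}{4}] = - \frac{3 \sqrt{3} s}{4 \sqrt{9 s^{2} + 2}} = f(s).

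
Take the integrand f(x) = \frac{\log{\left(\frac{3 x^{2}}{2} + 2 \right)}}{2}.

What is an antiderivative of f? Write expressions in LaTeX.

An antiderivative is F(x) = \frac{x \log{\left(\frac{3 x^{2}}{2} + 2 \right)}}{2} - x + \frac{2 \sqrt{3} \operatorname{atan}{\left(\frac{\sqrt{3} x}{2} \right)}}{3}.

Recover f(x) by differentiating a candidate F(x); any mismatch rules it out.
Check: d/dx[\frac{x \log{\left(\frac{3 x^{2}}{2} + 2 \right)}}{2} - x + \frac{2 \sqrt{3} \operatorname{atan}{\left(\frac{\sqrt{3} x}{2} \right)}}{3}] = \frac{\log{\left(\frac{3 x^{2}}{2} + 2 \right)}}{2} = f(x).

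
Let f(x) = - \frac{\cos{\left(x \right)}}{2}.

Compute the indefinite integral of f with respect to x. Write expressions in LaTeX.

Whatever form F(x) takes, F'(x) = f(x) is non-negotiable.
Check: d/dx[- \frac{\sin{\left(x \right)}}{2}] = - \frac{\cos{\left(x \right)}}{2} = f(x).

F(x) = - \frac{\sin{\left(x \right)}}{2} + C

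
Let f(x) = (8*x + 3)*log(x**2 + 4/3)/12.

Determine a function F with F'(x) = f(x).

An antiderivative is F(x) = x**2*log(x**2 + 4/3)/3 - x**2/3 + x*log(x**2 + 4/3)/4 - x/2 + 4*log(x**2 + 4/3)/9 + sqrt(3)*atan(sqrt(3)*x/2)/3.

For F(x) to be correct the identity F'(x) - f(x) = 0 must hold.
Check: d/dx[x**2*log(x**2 + 4/3)/3 - x**2/3 + x*log(x**2 + 4/3)/4 - x/2 + 4*log(x**2 + 4/3)/9 + sqrt(3)*atan(sqrt(3)*x/2)/3] = 2*x*log(x**2 + 4/3)/3 + log(x**2 + 4/3)/4, which equals f(x).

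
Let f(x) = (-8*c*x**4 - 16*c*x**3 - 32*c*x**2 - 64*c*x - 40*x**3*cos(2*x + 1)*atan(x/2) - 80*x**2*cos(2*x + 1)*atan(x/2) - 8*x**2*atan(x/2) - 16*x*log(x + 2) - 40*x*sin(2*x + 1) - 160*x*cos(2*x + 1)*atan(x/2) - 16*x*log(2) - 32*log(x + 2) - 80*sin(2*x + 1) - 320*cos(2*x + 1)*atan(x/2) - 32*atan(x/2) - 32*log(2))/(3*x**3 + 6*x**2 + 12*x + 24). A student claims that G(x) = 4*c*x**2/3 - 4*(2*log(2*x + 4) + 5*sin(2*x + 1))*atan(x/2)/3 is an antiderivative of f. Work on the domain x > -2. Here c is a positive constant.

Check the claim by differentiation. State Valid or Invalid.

Invalid: d/dx[G] - f = 16*c*x/3, which is not 0.

d/dx[G] = (8*c*x**4 + 16*c*x**3 + 32*c*x**2 + 64*c*x - 40*x**3*cos(2*x + 1)*atan(x/2) - 80*x**2*cos(2*x + 1)*atan(x/2) - 8*x**2*atan(x/2) - 16*x*log(x + 2) - 40*x*sin(2*x + 1) - 160*x*cos(2*x + 1)*atan(x/2) - 16*x*log(2) - 32*log(x + 2) - 80*sin(2*x + 1) - 320*cos(2*x + 1)*atan(x/2) - 32*atan(x/2) - 32*log(2))/(3*x**3 + 6*x**2 + 12*x + 24)
d/dx[G] - f(x) = 16*c*x/3 != 0.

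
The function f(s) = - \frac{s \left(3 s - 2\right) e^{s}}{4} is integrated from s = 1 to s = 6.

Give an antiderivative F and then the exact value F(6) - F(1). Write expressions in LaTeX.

f has the shape u'v + uv' for u = - \frac{3 s^{2}}{4} + 2 s - 2 and v = e^{s} — it is the derivative of the product u*v.
F(s) = \frac{\left(- 3 s^{2} + 8 s - 8\right) e^{s}}{4} is an antiderivative of f.
Check: d/ds[\frac{\left(- 3 s^{2} + 8 s - 8\right) e^{s}}{4}] = - \frac{3 s^{2} e^{s}}{4} + \frac{s e^{s}}{2}, which equals f(s).
F(6) = - 17 e^{6}; F(1) = - \frac{3 e}{4}.
Integral = F(6) - F(1) = - 17 e^{6} + \frac{3 e}{4}.

Antiderivative: F(s) = \frac{\left(- 3 s^{2} + 8 s - 8\right) e^{s}}{4}; value = - 17 e^{6} + \frac{3 e}{4}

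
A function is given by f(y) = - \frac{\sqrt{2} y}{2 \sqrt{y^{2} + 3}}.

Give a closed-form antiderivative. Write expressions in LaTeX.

An antiderivative is F(y) = - \frac{\sqrt{2} \sqrt{y^{2} + 3}}{2}.

The substitution u = 2 y^{2} + 6 works: f is exactly (dF/du)*(du/dy) for that inner function.
Check: d/dy[- \frac{\sqrt{2} \sqrt{y^{2} + 3}}{2}] = - \frac{\sqrt{2} y}{2 \sqrt{y^{2} + 3}} = f(y).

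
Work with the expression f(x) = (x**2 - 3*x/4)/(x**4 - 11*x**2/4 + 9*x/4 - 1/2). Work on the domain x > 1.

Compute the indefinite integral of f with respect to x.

F(x) = log(x - 1)/3 - log(x - 1/2)/25 - 22*log(x + 2)/75 - 1/(10*x - 5) + C

Factor the denominator ((x - 1)*(x + 2)*(2*x - 1)**2) and decompose: f = -2/(25*(2*x - 1)) + 2/(5*(2*x - 1)**2) - 22/(75*(x + 2)) + 1/(3*(x - 1)); each piece integrates to a log, atan, or power term.
Check: d/dx[log(x - 1)/3 - log(x - 1/2)/25 - 22*log(x + 2)/75 - 1/(10*x - 5)] = (4*x**2 - 3*x)/(4*x**4 - 11*x**2 + 9*x - 2), which equals f(x).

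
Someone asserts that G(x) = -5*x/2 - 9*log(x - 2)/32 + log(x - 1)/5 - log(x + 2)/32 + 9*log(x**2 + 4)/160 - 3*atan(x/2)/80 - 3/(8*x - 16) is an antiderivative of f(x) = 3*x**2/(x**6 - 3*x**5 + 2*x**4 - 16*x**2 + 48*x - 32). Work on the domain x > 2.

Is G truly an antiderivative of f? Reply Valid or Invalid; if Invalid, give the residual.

Invalid: d/dx[G] - f = -5/2, which is not 0.

d/dx[G] = (-5*x**6 + 15*x**5 - 10*x**4 + 86*x**2 - 240*x + 160)/(2*x**6 - 6*x**5 + 4*x**4 - 32*x**2 + 96*x - 64)
d/dx[G] - f(x) = -5/2 != 0.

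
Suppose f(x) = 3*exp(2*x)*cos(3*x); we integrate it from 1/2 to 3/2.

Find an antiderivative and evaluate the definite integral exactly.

Recover f(x) by differentiating a candidate F(x); any mismatch rules it out.
F(x) = 9*exp(2*x)*sin(3*x)/13 + 6*exp(2*x)*cos(3*x)/13 is an antiderivative of f.
Check: d/dx[9*exp(2*x)*sin(3*x)/13 + 6*exp(2*x)*cos(3*x)/13] = 3*exp(2*x)*cos(3*x) = f(x).
F(3/2) = 9*exp(3)*sin(9/2)/13 + 6*exp(3)*cos(9/2)/13; F(1/2) = 6*exp(1)*cos(3/2)/13 + 9*exp(1)*sin(3/2)/13.
Integral = F(3/2) - F(1/2) = 9*exp(3)*sin(9/2)/13 + 6*exp(3)*cos(9/2)/13 - 9*exp(1)*sin(3/2)/13 - 6*exp(1)*cos(3/2)/13.

Antiderivative: F(x) = 9*exp(2*x)*sin(3*x)/13 + 6*exp(2*x)*cos(3*x)/13; value = 9*exp(3)*sin(9/2)/13 + 6*exp(3)*cos(9/2)/13 - 9*exp(1)*sin(3/2)/13 - 6*exp(1)*cos(3/2)/13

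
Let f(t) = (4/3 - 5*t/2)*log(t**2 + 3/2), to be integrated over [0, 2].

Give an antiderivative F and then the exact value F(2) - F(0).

Antiderivative: F(t) = -5*t**2*log(t**2 + 3/2)/4 + 5*t**2/4 + 4*t*log(t**2 + 3/2)/3 - 8*t/3 - 15*log(t**2 + 3/2)/8 + 4*sqrt(6)*atan(sqrt(6)*t/3)/3; value = -101*log(11/2)/24 - 1/3 + 15*log(3/2)/8 + 4*sqrt(6)*atan(2*sqrt(6)/3)/3

Recover f(t) by differentiating a candidate F(t); any mismatch rules it out.
F(t) = -5*t**2*log(t**2 + 3/2)/4 + 5*t**2/4 + 4*t*log(t**2 + 3/2)/3 - 8*t/3 - 15*log(t**2 + 3/2)/8 + 4*sqrt(6)*atan(sqrt(6)*t/3)/3 is an antiderivative of f.
Check: d/dt[-5*t**2*log(t**2 + 3/2)/4 + 5*t**2/4 + 4*t*log(t**2 + 3/2)/3 - 8*t/3 - 15*log(t**2 + 3/2)/8 + 4*sqrt(6)*atan(sqrt(6)*t/3)/3] = -5*t*log(t**2 + 3/2)/2 + 4*log(t**2 + 3/2)/3, which equals f(t).
F(2) = -101*log(11/2)/24 - 1/3 + 4*sqrt(6)*atan(2*sqrt(6)/3)/3; F(0) = -15*log(3/2)/8.
Integral = F(2) - F(0) = -101*log(11/2)/24 - 1/3 + 15*log(3/2)/8 + 4*sqrt(6)*atan(2*sqrt(6)/3)/3.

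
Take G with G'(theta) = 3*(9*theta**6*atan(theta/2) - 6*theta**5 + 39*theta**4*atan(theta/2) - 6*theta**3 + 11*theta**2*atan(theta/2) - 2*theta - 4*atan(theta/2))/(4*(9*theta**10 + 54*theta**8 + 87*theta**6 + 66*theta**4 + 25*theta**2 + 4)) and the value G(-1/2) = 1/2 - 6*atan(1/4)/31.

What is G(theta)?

G(theta) = -(-6*theta**4 - 6*theta**2 + 3*theta*atan(theta/2) - 2)/(4*(3*theta**4 + 3*theta**2 + 1))

Whatever form G(theta) takes, its d/dtheta must return the stated G'(theta).
A general antiderivative is -theta*atan(theta/2)/(4*(theta**4 + theta**2 + 1/3)) + C.
The condition gives C = 1/2 - 6*atan(1/4)/31 - (-6*atan(1/4)/31) = 1/2.
So G(theta) = -(-6*theta**4 - 6*theta**2 + 3*theta*atan(theta/2) - 2)/(4*(3*theta**4 + 3*theta**2 + 1)).
Check: d/dtheta[-(-6*theta**4 - 6*theta**2 + 3*theta*atan(theta/2) - 2)/(4*(3*theta**4 + 3*theta**2 + 1))] = (27*theta**6*atan(theta/2) - 18*theta**5 + 117*theta**4*atan(theta/2) - 18*theta**3 + 33*theta**2*atan(theta/2) - 6*theta - 12*atan(theta/2))/(36*theta**10 + 216*theta**8 + 348*theta**6 + 264*theta**4 + 100*theta**2 + 16), which equals G'(theta).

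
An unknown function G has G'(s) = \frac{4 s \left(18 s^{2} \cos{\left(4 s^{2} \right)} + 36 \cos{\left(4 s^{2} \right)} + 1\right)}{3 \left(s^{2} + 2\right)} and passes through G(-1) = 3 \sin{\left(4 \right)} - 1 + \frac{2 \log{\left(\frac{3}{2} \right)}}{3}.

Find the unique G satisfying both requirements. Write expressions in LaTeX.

G(s) = \frac{2 \log{\left(\frac{s^{2}}{2} + 1 \right)} + 9 \sin{\left(4 s^{2} \right)} - 3}{3}

Check a candidate G(s) by differentiating: d/ds[G] must match the given G'(s).
A general antiderivative is \frac{2 \log{\left(\frac{s^{2}}{2} + 1 \right)}}{3} + 3 \sin{\left(4 s^{2} \right)} + C.
The condition gives C = 3 \sin{\left(4 \right)} - 1 + \frac{2 \log{\left(\frac{3}{2} \right)}}{3} - (3 \sin{\left(4 \right)} + \frac{2 \log{\left(\frac{3}{2} \right)}}{3}) = -1.
So G(s) = \frac{2 \log{\left(\frac{s^{2}}{2} + 1 \right)} + 9 \sin{\left(4 s^{2} \right)} - 3}{3}.
Check: d/ds[\frac{2 \log{\left(\frac{s^{2}}{2} + 1 \right)} + 9 \sin{\left(4 s^{2} \right)} - 3}{3}] = \frac{72 s^{3} \cos{\left(4 s^{2} \right)} + 144 s \cos{\left(4 s^{2} \right)} + 4 s}{3 s^{2} + 6}, which equals G'(s).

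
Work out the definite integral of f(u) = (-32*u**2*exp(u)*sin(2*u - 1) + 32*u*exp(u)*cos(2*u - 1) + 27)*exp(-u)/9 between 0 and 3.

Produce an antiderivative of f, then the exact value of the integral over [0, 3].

Since d/du undoes antidifferentiation here, F'(u) = f(u) is required of F(u).
F(u) = (16*u**2*exp(u)*cos(2*u - 1) - 27)*exp(-u)/9 is an antiderivative of f.
Check: d/du[(16*u**2*exp(u)*cos(2*u - 1) - 27)*exp(-u)/9] = (-32*u**2*exp(u)*sin(2*u - 1) + 32*u*exp(u)*cos(2*u - 1) + 27)*exp(-u)/9 = f(u).
F(3) = -3*exp(-3) + 16*cos(5); F(0) = -3.
Integral = F(3) - F(0) = -3*exp(-3) + 3 + 16*cos(5).

Antiderivative: F(u) = (16*u**2*exp(u)*cos(2*u - 1) - 27)*exp(-u)/9; value = -3*exp(-3) + 3 + 16*cos(5)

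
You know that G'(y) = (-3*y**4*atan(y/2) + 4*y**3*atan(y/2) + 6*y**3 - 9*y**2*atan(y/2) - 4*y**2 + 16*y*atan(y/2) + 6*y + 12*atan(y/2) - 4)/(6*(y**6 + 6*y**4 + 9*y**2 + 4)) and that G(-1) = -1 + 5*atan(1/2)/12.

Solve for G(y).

G(y) = y*atan(y/2)/(2*y**2 + 2) - 1 - 2*atan(y/2)/(6*y**2 + 6)

A first test for any G(y): its y-derivative must equal the given G'(y).
A general antiderivative is (y - 2/3)*atan(y/2)/(2*y**2 + 2) + C.
The condition gives C = -1 + 5*atan(1/2)/12 - (5*atan(1/2)/12) = -1.
So G(y) = y*atan(y/2)/(2*y**2 + 2) - 1 - 2*atan(y/2)/(6*y**2 + 6).
Check: d/dy[y*atan(y/2)/(2*y**2 + 2) - 1 - 2*atan(y/2)/(6*y**2 + 6)] = (-3*y**4*atan(y/2) + 4*y**3*atan(y/2) + 6*y**3 - 9*y**2*atan(y/2) - 4*y**2 + 16*y*atan(y/2) + 6*y + 12*atan(y/2) - 4)/(6*y**6 + 36*y**4 + 54*y**2 + 24), which equals G'(y).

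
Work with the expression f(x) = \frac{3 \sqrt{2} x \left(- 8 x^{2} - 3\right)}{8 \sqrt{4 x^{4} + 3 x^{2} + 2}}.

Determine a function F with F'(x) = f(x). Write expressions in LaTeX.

The substitution u = 2 x^{4} + \frac{3 x^{2}}{2} + 1 works: f is exactly (dF/du)*(du/dx) for that inner function.
Check: d/dx[- \frac{3 \sqrt{2} \sqrt{4 x^{4} + 3 x^{2} + 2}}{8}] = \frac{- 24 \sqrt{2} x^{3} - 9 \sqrt{2} x}{8 \sqrt{4 x^{4} + 3 x^{2} + 2}}, which equals f(x).

An antiderivative is F(x) = - \frac{3 \sqrt{2} \sqrt{4 x^{4} + 3 x^{2} + 2}}{8}.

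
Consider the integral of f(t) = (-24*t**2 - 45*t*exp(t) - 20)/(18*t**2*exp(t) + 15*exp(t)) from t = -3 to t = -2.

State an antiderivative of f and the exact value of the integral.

Antiderivative: F(t) = -5*log(2*t**2 + 5/3)/4 + 4*exp(-t)/3; value = -4*exp(3)/3 - 5*log(29/3)/4 + 5*log(59/3)/4 + 4*exp(2)/3

Check any antiderivative F(t) by computing F'(t) and comparing it with f(t).
F(t) = -5*log(2*t**2 + 5/3)/4 + 4*exp(-t)/3 is an antiderivative of f.
Check: d/dt[-5*log(2*t**2 + 5/3)/4 + 4*exp(-t)/3] = (-24*t**2 - 45*t*exp(t) - 20)/(18*t**2*exp(t) + 15*exp(t)) = f(t).
F(-2) = -5*log(29/3)/4 + 4*exp(2)/3; F(-3) = -5*log(59/3)/4 + 4*exp(3)/3.
Integral = F(-2) - F(-3) = -4*exp(3)/3 - 5*log(29/3)/4 + 5*log(59/3)/4 + 4*exp(2)/3.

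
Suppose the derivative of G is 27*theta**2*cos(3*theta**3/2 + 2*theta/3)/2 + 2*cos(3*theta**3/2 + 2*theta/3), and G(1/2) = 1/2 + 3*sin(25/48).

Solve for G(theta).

G(theta) = (6*sin(3*theta**3/2 + 2*theta/3) + 1)/2

The substitution u = 3*theta**3/2 + 2*theta/3 works: G'(theta) is exactly (dG/du)*(du/dtheta) for that inner function.
A general antiderivative is 3*sin(3*theta**3/2 + 2*theta/3) + C.
The condition gives C = 1/2 + 3*sin(25/48) - (3*sin(25/48)) = 1/2.
So G(theta) = (6*sin(3*theta**3/2 + 2*theta/3) + 1)/2.
Check: d/dtheta[(6*sin(3*theta**3/2 + 2*theta/3) + 1)/2] = 27*theta**2*cos(3*theta**3/2 + 2*theta/3)/2 + 2*cos(3*theta**3/2 + 2*theta/3) = G'(theta).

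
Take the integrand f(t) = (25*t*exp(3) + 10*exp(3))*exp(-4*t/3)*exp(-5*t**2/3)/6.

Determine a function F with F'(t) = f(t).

An antiderivative is F(t) = -5*exp(-5*t**2/3 - 4*t/3 + 3)/4.

The substitution u = -5*t**2/3 - 4*t/3 + 3 works: f is exactly (dF/du)*(du/dt) for that inner function.
Check: d/dt[-5*exp(-5*t**2/3 - 4*t/3 + 3)/4] = (25*t + 10)*exp(3)*exp(-4*t/3)*exp(-5*t**2/3)/6, which equals f(t).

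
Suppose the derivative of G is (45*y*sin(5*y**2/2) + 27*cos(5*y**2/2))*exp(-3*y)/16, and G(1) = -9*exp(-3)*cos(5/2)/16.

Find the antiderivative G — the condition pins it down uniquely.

G(y) = -9*exp(-3*y)*cos(5*y**2/2)/16

Recognize the product-rule pattern: G'(y) = u'v + uv' with u = -9*cos(5*y**2/2)/16, v = exp(-3*y), so integration by parts undoes it.
A general antiderivative is -9*exp(-3*y)*cos(5*y**2/2)/16 + C.
The condition gives C = -9*exp(-3)*cos(5/2)/16 - (-9*exp(-3)*cos(5/2)/16) = 0.
So G(y) = -9*exp(-3*y)*cos(5*y**2/2)/16.
Check: d/dy[-9*exp(-3*y)*cos(5*y**2/2)/16] = (45*y*sin(5*y**2/2) + 27*cos(5*y**2/2))*exp(-3*y)/16 = G'(y).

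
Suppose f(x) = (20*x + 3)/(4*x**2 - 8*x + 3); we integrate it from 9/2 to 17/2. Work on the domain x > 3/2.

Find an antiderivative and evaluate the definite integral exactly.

Factor the denominator ((2*x - 3)*(2*x - 1)) and decompose: f = -13/(2*(2*x - 1)) + 33/(2*(2*x - 3)); each piece integrates to a log, atan, or power term.
F(x) = -(-33*log(x - 3/2) + 13*log(x - 1/2))/4 is an antiderivative of f.
Check: d/dx[-(-33*log(x - 3/2) + 13*log(x - 1/2))/4] = (20*x + 3)/(4*x**2 - 8*x + 3) = f(x).
F(17/2) = -13*log(8)/4 + 33*log(7)/4; F(9/2) = -13*log(4)/4 + 33*log(3)/4.
Integral = F(17/2) - F(9/2) = -33*log(3)/4 - 13*log(8)/4 + 13*log(4)/4 + 33*log(7)/4.

Antiderivative: F(x) = -(-33*log(x - 3/2) + 13*log(x - 1/2))/4; value = -33*log(3)/4 - 13*log(8)/4 + 13*log(4)/4 + 33*log(7)/4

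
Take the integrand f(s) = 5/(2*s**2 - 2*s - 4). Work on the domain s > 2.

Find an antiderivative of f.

The denominator factors as 2*(s - 2)*(s + 1); partial fractions split f into directly integrable pieces: -5/(6*(s + 1)) + 5/(6*(s - 2)).
Check: d/ds[5*log(s - 2)/6 - 5*log(s + 1)/6] = 5/(2*s**2 - 2*s - 4) = f(s).

An antiderivative is F(s) = 5*log(s - 2)/6 - 5*log(s + 1)/6.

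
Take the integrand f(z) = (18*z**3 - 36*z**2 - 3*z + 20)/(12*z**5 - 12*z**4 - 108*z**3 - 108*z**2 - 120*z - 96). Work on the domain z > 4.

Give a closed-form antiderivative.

Factor the denominator (12*(z - 4)*(z + 1)*(z + 2)*(z**2 + 1)) and decompose: f = 7*(109*z - 23)/(2040*(z**2 + 1)) - 131/(180*(z + 2)) + 31/(120*(z + 1)) + 73/(765*(z - 4)); each piece integrates to a log, atan, or power term.
Check: d/dz[73*log(z - 4)/765 + 31*log(z + 1)/120 - 131*log(z + 2)/180 + 763*log(z**2 + 1)/4080 - 161*atan(z)/2040] = (18*z**3 - 36*z**2 - 3*z + 20)/(12*z**5 - 12*z**4 - 108*z**3 - 108*z**2 - 120*z - 96) = f(z).

An antiderivative is F(z) = 73*log(z - 4)/765 + 31*log(z + 1)/120 - 131*log(z + 2)/180 + 763*log(z**2 + 1)/4080 - 161*atan(z)/2040.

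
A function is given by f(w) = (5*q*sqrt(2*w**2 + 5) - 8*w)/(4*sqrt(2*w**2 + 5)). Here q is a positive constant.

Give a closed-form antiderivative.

For F(w) to be correct the identity F'(w) - f(w) = 0 must hold.
Check: d/dw[(5*q*w - 4*sqrt(2*w**2 + 5))/4] = (5*q*sqrt(2*w**2 + 5) - 8*w)/(4*sqrt(2*w**2 + 5)) = f(w).

An antiderivative is F(w) = (5*q*w - 4*sqrt(2*w**2 + 5))/4.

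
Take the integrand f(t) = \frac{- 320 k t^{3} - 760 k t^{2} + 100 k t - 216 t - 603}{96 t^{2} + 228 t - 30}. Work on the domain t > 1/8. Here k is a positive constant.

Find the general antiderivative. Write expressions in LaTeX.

Differentiate the proposed F(t) back; it has to land on f(t) exactly.
Check: d/dt[- \frac{5 k t^{2}}{3} + \frac{\log{\left(2 t + 5 \right)}}{4} - \frac{5 \log{\left(4 t - \frac{1}{2} \right)}}{2}] = \frac{- 320 k t^{3} - 760 k t^{2} + 100 k t - 216 t - 603}{96 t^{2} + 228 t - 30} = f(t).

F(t) = - \frac{5 k t^{2}}{3} + \frac{\log{\left(2 t + 5 \right)}}{4} - \frac{5 \log{\left(4 t - \frac{1}{2} \right)}}{2} + C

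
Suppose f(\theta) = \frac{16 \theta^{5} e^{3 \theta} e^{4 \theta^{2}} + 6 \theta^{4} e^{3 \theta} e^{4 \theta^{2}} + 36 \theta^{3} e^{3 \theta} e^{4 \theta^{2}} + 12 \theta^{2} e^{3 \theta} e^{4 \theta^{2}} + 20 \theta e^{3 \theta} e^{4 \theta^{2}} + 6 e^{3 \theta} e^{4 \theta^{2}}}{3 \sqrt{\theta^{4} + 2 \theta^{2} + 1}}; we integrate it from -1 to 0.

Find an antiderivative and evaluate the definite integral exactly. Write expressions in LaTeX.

Recognize the product-rule pattern: f = u'v + uv' with u = \frac{2 \sqrt{\theta^{4} + 2 \theta^{2} + 1}}{3}, v = e^{4 \theta^{2} + 3 \theta}, so integration by parts undoes it.
F(\theta) = \frac{2 \sqrt{\theta^{4} + 2 \theta^{2} + 1} e^{3 \theta} e^{4 \theta^{2}}}{3} is an antiderivative of f.
Check: d/d\theta[\frac{2 \sqrt{\theta^{4} + 2 \theta^{2} + 1} e^{3 \theta} e^{4 \theta^{2}}}{3}] = \frac{16 \theta^{5} e^{3 \theta} e^{4 \theta^{2}} + 6 \theta^{4} e^{3 \theta} e^{4 \theta^{2}} + 36 \theta^{3} e^{3 \theta} e^{4 \theta^{2}} + 12 \theta^{2} e^{3 \theta} e^{4 \theta^{2}} + 20 \theta e^{3 \theta} e^{4 \theta^{2}} + 6 e^{3 \theta} e^{4 \theta^{2}}}{3 \sqrt{\theta^{4} + 2 \theta^{2} + 1}} = f(\theta).
F(0) = \frac{2}{3}; F(-1) = \frac{4 e}{3}.
Integral = F(0) - F(-1) = \frac{2}{3} - \frac{4 e}{3}.

Antiderivative: F(\theta) = \frac{2 \sqrt{\theta^{4} + 2 \theta^{2} + 1} e^{3 \theta} e^{4 \theta^{2}}}{3}; value = \frac{2}{3} - \frac{4 e}{3}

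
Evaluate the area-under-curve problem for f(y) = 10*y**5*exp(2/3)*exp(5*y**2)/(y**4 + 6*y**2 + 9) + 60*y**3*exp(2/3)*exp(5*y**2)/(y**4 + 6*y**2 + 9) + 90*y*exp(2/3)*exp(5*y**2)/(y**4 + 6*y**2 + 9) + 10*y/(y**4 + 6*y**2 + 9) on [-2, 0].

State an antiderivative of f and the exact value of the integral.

Integrate term by term and add the pieces.
F(y) = exp(2/3)*exp(5*y**2) - 5/(y**2 + 3) is an antiderivative of f.
Check: d/dy[exp(2/3)*exp(5*y**2) - 5/(y**2 + 3)] = (10*y**5*exp(2/3)*exp(5*y**2) + 60*y**3*exp(2/3)*exp(5*y**2) + 90*y*exp(2/3)*exp(5*y**2) + 10*y)/(y**4 + 6*y**2 + 9), which equals f(y).
F(0) = -5/3 + exp(2/3); F(-2) = -5/7 + exp(62/3).
Integral = F(0) - F(-2) = -exp(62/3) - 20/21 + exp(2/3).

Antiderivative: F(y) = exp(2/3)*exp(5*y**2) - 5/(y**2 + 3); value = -exp(62/3) - 20/21 + exp(2/3)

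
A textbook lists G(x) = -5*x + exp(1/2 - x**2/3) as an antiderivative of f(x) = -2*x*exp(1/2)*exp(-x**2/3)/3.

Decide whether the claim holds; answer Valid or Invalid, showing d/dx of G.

Invalid: d/dx[G] - f = -5, which is not 0.

d/dx[G] = (-2*x - 15*exp(-1/2)*exp(x**2/3))*exp(1/2)*exp(-x**2/3)/3
d/dx[G] - f(x) = -5 != 0.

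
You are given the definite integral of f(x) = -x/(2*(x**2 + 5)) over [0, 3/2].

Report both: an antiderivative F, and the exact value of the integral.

f matches the chain-rule pattern g'(h)*h' with inner function h(x) = x**2 + 5; substituting u = h(x) collapses the integral.
F(x) = -log(x**2 + 5)/4 is an antiderivative of f.
Check: d/dx[-log(x**2 + 5)/4] = -x/(2*x**2 + 10), which equals f(x).
F(3/2) = -log(29/4)/4; F(0) = -log(5)/4.
Integral = F(3/2) - F(0) = -log(29/4)/4 + log(5)/4.

Antiderivative: F(x) = -log(x**2 + 5)/4; value = -log(29/4)/4 + log(5)/4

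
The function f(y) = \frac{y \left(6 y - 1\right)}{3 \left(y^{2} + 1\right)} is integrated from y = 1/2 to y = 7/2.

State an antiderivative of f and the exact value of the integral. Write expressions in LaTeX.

Antiderivative: F(y) = 2 y - \frac{\log{\left(y^{2} + 1 \right)}}{6} - 2 \operatorname{atan}{\left(y \right)}; value = - 2 \operatorname{atan}{\left(\frac{7}{2} \right)} - \frac{\log{\left(\frac{53}{4} \right)}}{6} + \frac{\log{\left(\frac{5}{4} \right)}}{6} + 2 \operatorname{atan}{\left(\frac{1}{2} \right)} + 6

Any candidate F(y) must reproduce f(y) exactly when differentiated.
F(y) = 2 y - \frac{\log{\left(y^{2} + 1 \right)}}{6} - 2 \operatorname{atan}{\left(y \right)} is an antiderivative of f.
Check: d/dy[2 y - \frac{\log{\left(y^{2} + 1 \right)}}{6} - 2 \operatorname{atan}{\left(y \right)}] = \frac{6 y^{2} - y}{3 y^{2} + 3}, which equals f(y).
F(7/2) = - 2 \operatorname{atan}{\left(\frac{7}{2} \right)} - \frac{\log{\left(\frac{53}{4} \right)}}{6} + 7; F(1/2) = - 2 \operatorname{atan}{\left(\frac{1}{2} \right)} - \frac{\log{\left(\frac{5}{4} \right)}}{6} + 1.
Integral = F(7/2) - F(1/2) = - 2 \operatorname{atan}{\left(\frac{7}{2} \right)} - \frac{\log{\left(\frac{53}{4} \right)}}{6} + \frac{\log{\left(\frac{5}{4} \right)}}{6} + 2 \operatorname{atan}{\left(\frac{1}{2} \right)} + 6.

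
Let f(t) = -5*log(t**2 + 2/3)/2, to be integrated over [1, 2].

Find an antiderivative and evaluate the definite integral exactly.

Antiderivative: F(t) = -5*t*log(t**2 + 2/3)/2 + 5*t - 5*sqrt(6)*atan(sqrt(6)*t/2)/3; value = -5*log(14/3) - 5*sqrt(6)*atan(sqrt(6))/3 + 5*log(5/3)/2 + 5*sqrt(6)*atan(sqrt(6)/2)/3 + 5

A first test for any F(t): its t-derivative must equal f(t) identically.
F(t) = -5*t*log(t**2 + 2/3)/2 + 5*t - 5*sqrt(6)*atan(sqrt(6)*t/2)/3 is an antiderivative of f.
Check: d/dt[-5*t*log(t**2 + 2/3)/2 + 5*t - 5*sqrt(6)*atan(sqrt(6)*t/2)/3] = -5*log(t**2 + 2/3)/2 = f(t).
F(2) = -5*log(14/3) - 5*sqrt(6)*atan(sqrt(6))/3 + 10; F(1) = -5*sqrt(6)*atan(sqrt(6)/2)/3 - 5*log(5/3)/2 + 5.
Integral = F(2) - F(1) = -5*log(14/3) - 5*sqrt(6)*atan(sqrt(6))/3 + 5*log(5/3)/2 + 5*sqrt(6)*atan(sqrt(6)/2)/3 + 5.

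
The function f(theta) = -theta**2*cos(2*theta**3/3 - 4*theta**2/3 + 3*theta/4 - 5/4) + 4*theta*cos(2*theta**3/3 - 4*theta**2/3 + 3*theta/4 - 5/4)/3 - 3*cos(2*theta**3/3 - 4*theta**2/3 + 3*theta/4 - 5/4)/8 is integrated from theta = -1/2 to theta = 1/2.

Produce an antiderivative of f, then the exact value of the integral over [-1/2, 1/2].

f matches the chain-rule pattern g'(h)*h' with inner function h(theta) = 2*theta**3/3 - 4*theta**2/3 + 3*theta/4 - 5/4; substituting u = h(theta) collapses the integral.
F(theta) = -sin(2*theta**3/3 - 4*theta**2/3 + 3*theta/4 - 5/4)/2 is an antiderivative of f.
Check: d/dtheta[-sin(2*theta**3/3 - 4*theta**2/3 + 3*theta/4 - 5/4)/2] = -theta**2*cos(2*theta**3/3 - 4*theta**2/3 + 3*theta/4 - 5/4) + 4*theta*cos(2*theta**3/3 - 4*theta**2/3 + 3*theta/4 - 5/4)/3 - 3*cos(2*theta**3/3 - 4*theta**2/3 + 3*theta/4 - 5/4)/8 = f(theta).
F(1/2) = sin(9/8)/2; F(-1/2) = sin(49/24)/2.
Integral = F(1/2) - F(-1/2) = -sin(49/24)/2 + sin(9/8)/2.

Antiderivative: F(theta) = -sin(2*theta**3/3 - 4*theta**2/3 + 3*theta/4 - 5/4)/2; value = -sin(49/24)/2 + sin(9/8)/2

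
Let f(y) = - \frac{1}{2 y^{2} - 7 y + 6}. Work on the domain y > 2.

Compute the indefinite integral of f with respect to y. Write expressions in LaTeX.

F(y) = - \log{\left(y - 2 \right)} + \log{\left(y - \frac{3}{2} \right)} + C

The denominator factors as \left(y - 2\right) \left(2 y - 3\right); partial fractions split f into directly integrable pieces: \frac{2}{2 y - 3} - \frac{1}{y - 2}.
Check: d/dy[- \log{\left(y - 2 \right)} + \log{\left(y - \frac{3}{2} \right)}] = - \frac{1}{2 y^{2} - 7 y + 6} = f(y).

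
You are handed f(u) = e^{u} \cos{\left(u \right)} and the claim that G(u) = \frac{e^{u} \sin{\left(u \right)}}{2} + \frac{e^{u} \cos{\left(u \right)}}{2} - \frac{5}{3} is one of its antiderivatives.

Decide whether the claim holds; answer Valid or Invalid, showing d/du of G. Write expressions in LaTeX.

d/du[G] = e^{u} \cos{\left(u \right)}
This equals f(u) exactly, so the claim holds.

Valid: G'(u) = f(u).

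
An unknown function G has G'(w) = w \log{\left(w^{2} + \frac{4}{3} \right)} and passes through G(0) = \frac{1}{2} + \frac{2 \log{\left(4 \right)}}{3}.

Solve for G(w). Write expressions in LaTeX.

G(w) = \frac{3 w^{2} \log{\left(w^{2} + \frac{4}{3} \right)} - 3 w^{2} + 4 \log{\left(3 w^{2} + 4 \right)} + 3}{6}

Check a candidate G(w) by differentiating: d/dw[G] must match the given G'(w).
A general antiderivative is \frac{w^{2} \log{\left(w^{2} + \frac{4}{3} \right)}}{2} - \frac{w^{2}}{2} + \frac{2 \log{\left(3 w^{2} + 4 \right)}}{3} + C.
The condition gives C = \frac{1}{2} + \frac{2 \log{\left(4 \right)}}{3} - (\frac{2 \log{\left(4 \right)}}{3}) = \frac{1}{2}.
So G(w) = \frac{3 w^{2} \log{\left(w^{2} + \frac{4}{3} \right)} - 3 w^{2} + 4 \log{\left(3 w^{2} + 4 \right)} + 3}{6}.
Check: d/dw[\frac{3 w^{2} \log{\left(w^{2} + \frac{4}{3} \right)} - 3 w^{2} + 4 \log{\left(3 w^{2} + 4 \right)} + 3}{6}] = w \log{\left(w^{2} + \frac{4}{3} \right)} = G'(w).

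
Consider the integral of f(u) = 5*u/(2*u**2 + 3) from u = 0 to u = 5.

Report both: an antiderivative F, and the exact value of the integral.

Antiderivative: F(u) = 5*log(2*u**2 + 3)/4; value = -5*log(3)/4 + 5*log(53)/4

The substitution w = 2*u**2 + 3 works: f is exactly (dF/dw)*(dw/du) for that inner function.
F(u) = 5*log(2*u**2 + 3)/4 is an antiderivative of f.
Check: d/du[5*log(2*u**2 + 3)/4] = 5*u/(2*u**2 + 3) = f(u).
F(5) = 5*log(53)/4; F(0) = 5*log(3)/4.
Integral = F(5) - F(0) = -5*log(3)/4 + 5*log(53)/4.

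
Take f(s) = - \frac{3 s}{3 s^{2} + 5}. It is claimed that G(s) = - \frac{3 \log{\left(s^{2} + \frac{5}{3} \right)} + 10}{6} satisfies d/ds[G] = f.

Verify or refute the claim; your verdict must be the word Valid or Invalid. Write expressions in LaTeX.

d/ds[G] = - \frac{3 s}{3 s^{2} + 5}
This equals f(s) exactly, so the claim holds.

Valid - differentiating G returns exactly f.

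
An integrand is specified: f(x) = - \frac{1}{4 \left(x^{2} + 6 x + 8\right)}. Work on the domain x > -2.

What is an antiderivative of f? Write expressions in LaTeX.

An antiderivative is F(x) = - \frac{\log{\left(x + 2 \right)}}{8} + \frac{\log{\left(x + 4 \right)}}{8}.

The denominator factors as 4 \left(x + 2\right) \left(x + 4\right); partial fractions split f into directly integrable pieces: \frac{1}{8 \left(x + 4\right)} - \frac{1}{8 \left(x + 2\right)}.
Check: d/dx[- \frac{\log{\left(x + 2 \right)}}{8} + \frac{\log{\left(x + 4 \right)}}{8}] = - \frac{1}{4 x^{2} + 24 x + 32}, which equals f(x).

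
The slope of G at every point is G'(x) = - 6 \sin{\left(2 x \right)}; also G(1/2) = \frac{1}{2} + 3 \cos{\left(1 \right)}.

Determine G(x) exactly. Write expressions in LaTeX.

The proposed G(x) is checked by its d/dx: the result must match the given G'(x).
A general antiderivative is 3 \cos{\left(2 x \right)} + C.
The condition gives C = \frac{1}{2} + 3 \cos{\left(1 \right)} - (3 \cos{\left(1 \right)}) = \frac{1}{2}.
So G(x) = \frac{6 \cos{\left(2 x \right)} + 1}{2}.
Check: d/dx[\frac{6 \cos{\left(2 x \right)} + 1}{2}] = - 6 \sin{\left(2 x \right)} = G'(x).

G(x) = \frac{6 \cos{\left(2 x \right)} + 1}{2}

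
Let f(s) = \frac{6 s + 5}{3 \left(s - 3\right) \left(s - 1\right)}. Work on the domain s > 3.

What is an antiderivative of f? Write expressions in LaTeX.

An antiderivative is F(s) = \frac{23 \log{\left(s - 3 \right)}}{6} - \frac{11 \log{\left(s - 1 \right)}}{6}.

Factor the denominator (3 \left(s - 3\right) \left(s - 1\right)) and decompose: f = - \frac{11}{6 \left(s - 1\right)} + \frac{23}{6 \left(s - 3\right)}; each piece integrates to a log, atan, or power term.
Check: d/ds[\frac{23 \log{\left(s - 3 \right)}}{6} - \frac{11 \log{\left(s - 1 \right)}}{6}] = \frac{6 s + 5}{3 s^{2} - 12 s + 9}, which equals f(s).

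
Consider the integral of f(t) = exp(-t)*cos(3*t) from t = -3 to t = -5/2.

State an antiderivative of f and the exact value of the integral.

A candidate is checked by its d/dt: the result must match f(t).
F(t) = 3*exp(-t)*sin(3*t)/10 - exp(-t)*cos(3*t)/10 is an antiderivative of f.
Check: d/dt[3*exp(-t)*sin(3*t)/10 - exp(-t)*cos(3*t)/10] = exp(-t)*cos(3*t) = f(t).
F(-5/2) = -3*exp(5/2)*sin(15/2)/10 - exp(5/2)*cos(15/2)/10; F(-3) = -3*exp(3)*sin(9)/10 - exp(3)*cos(9)/10.
Integral = F(-5/2) - F(-3) = -3*exp(5/2)*sin(15/2)/10 + exp(3)*cos(9)/10 - exp(5/2)*cos(15/2)/10 + 3*exp(3)*sin(9)/10.

Antiderivative: F(t) = 3*exp(-t)*sin(3*t)/10 - exp(-t)*cos(3*t)/10; value = -3*exp(5/2)*sin(15/2)/10 + exp(3)*cos(9)/10 - exp(5/2)*cos(15/2)/10 + 3*exp(3)*sin(9)/10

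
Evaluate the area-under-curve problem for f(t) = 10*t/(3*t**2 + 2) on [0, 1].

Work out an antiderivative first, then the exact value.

f matches the chain-rule pattern g'(h)*h' with inner function h(t) = 3*t**2 + 2; substituting u = h(t) collapses the integral.
F(t) = 5*log(3*t**2 + 2)/3 is an antiderivative of f.
Check: d/dt[5*log(3*t**2 + 2)/3] = 10*t/(3*t**2 + 2) = f(t).
F(1) = 5*log(5)/3; F(0) = 5*log(2)/3.
Integral = F(1) - F(0) = -5*log(2)/3 + 5*log(5)/3.

Antiderivative: F(t) = 5*log(3*t**2 + 2)/3; value = -5*log(2)/3 + 5*log(5)/3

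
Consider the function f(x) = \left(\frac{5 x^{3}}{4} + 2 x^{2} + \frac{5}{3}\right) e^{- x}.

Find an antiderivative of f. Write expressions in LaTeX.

An antiderivative is F(x) = \frac{\left(- 15 x^{3} - 69 x^{2} - 138 x - 158\right) e^{- x}}{12}.

f has the shape u'v + uv' for u = - \frac{5 x^{3}}{4} - \frac{23 x^{2}}{4} - \frac{23 x}{2} - \frac{79}{6} and v = e^{- x} — it is the derivative of the product u*v.
Check: d/dx[\frac{\left(- 15 x^{3} - 69 x^{2} - 138 x - 158\right) e^{- x}}{12}] = \frac{\left(15 x^{3} + 24 x^{2} + 20\right) e^{- x}}{12}, which equals f(x).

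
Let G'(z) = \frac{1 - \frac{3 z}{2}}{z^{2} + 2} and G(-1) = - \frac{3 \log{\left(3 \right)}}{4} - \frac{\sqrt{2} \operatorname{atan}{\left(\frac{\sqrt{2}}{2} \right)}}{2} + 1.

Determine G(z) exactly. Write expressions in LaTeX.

For G(z) to be correct, d/dz[G] must agree with the stated G'(z) identically.
A general antiderivative is - \frac{3 \log{\left(z^{2} + 2 \right)}}{4} + \frac{\sqrt{2} \operatorname{atan}{\left(\frac{\sqrt{2} z}{2} \right)}}{2} + C.
The condition gives C = - \frac{3 \log{\left(3 \right)}}{4} - \frac{\sqrt{2} \operatorname{atan}{\left(\frac{\sqrt{2}}{2} \right)}}{2} + 1 - (- \frac{3 \log{\left(3 \right)}}{4} - \frac{\sqrt{2} \operatorname{atan}{\left(\frac{\sqrt{2}}{2} \right)}}{2}) = 1.
So G(z) = - \frac{3 \log{\left(z^{2} + 2 \right)}}{4} + \frac{\sqrt{2} \operatorname{atan}{\left(\frac{\sqrt{2} z}{2} \right)}}{2} + 1.
Check: d/dz[- \frac{3 \log{\left(z^{2} + 2 \right)}}{4} + \frac{\sqrt{2} \operatorname{atan}{\left(\frac{\sqrt{2} z}{2} \right)}}{2} + 1] = \frac{2 - 3 z}{2 z^{2} + 4}, which equals G'(z).

G(z) = - \frac{3 \log{\left(z^{2} + 2 \right)}}{4} + \frac{\sqrt{2} \operatorname{atan}{\left(\frac{\sqrt{2} z}{2} \right)}}{2} + 1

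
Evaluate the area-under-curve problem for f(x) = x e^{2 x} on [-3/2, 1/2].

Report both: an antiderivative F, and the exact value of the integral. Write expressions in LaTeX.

f has the shape u'v + uv' for u = \frac{x}{2} - \frac{1}{4} and v = e^{2 x} — it is the derivative of the product u*v.
F(x) = \frac{x e^{2 x}}{2} - \frac{e^{2 x}}{4} is an antiderivative of f.
Check: d/dx[\frac{x e^{2 x}}{2} - \frac{e^{2 x}}{4}] = x e^{2 x} = f(x).
F(1/2) = 0; F(-3/2) = - \frac{1}{e^{3}}.
Integral = F(1/2) - F(-3/2) = e^{-3}.

Antiderivative: F(x) = \frac{x e^{2 x}}{2} - \frac{e^{2 x}}{4}; value = e^{-3}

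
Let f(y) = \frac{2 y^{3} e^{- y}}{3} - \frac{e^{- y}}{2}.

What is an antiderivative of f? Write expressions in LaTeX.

f has the shape u'v + uv' for u = - \frac{2 y^{3}}{3} - 2 y^{2} - 4 y - \frac{7}{2} and v = e^{- y} — it is the derivative of the product u*v.
Check: d/dy[\frac{\left(- 4 y^{3} - 12 y^{2} - 24 y - 21\right) e^{- y}}{6}] = \frac{\left(4 y^{3} - 3\right) e^{- y}}{6}, which equals f(y).

An antiderivative is F(y) = \frac{\left(- 4 y^{3} - 12 y^{2} - 24 y - 21\right) e^{- y}}{6}.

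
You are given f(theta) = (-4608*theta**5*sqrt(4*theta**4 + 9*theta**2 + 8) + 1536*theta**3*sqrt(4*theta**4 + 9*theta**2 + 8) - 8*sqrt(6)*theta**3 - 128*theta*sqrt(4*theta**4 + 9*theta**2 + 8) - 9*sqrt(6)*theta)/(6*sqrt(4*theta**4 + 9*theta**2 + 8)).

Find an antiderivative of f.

A first test for any F(theta): its theta-derivative must equal f(theta) identically.
Check: d/dtheta[-2*(4*theta**2 - 2/3)**3 - sqrt(2*theta**4/3 + 3*theta**2/2 + 4/3)] = (-4608*theta**5*sqrt(4*theta**4 + 9*theta**2 + 8) + 1536*theta**3*sqrt(4*theta**4 + 9*theta**2 + 8) - 8*sqrt(6)*theta**3 - 128*theta*sqrt(4*theta**4 + 9*theta**2 + 8) - 9*sqrt(6)*theta)/(6*sqrt(4*theta**4 + 9*theta**2 + 8)) = f(theta).

An antiderivative is F(theta) = -2*(4*theta**2 - 2/3)**3 - sqrt(2*theta**4/3 + 3*theta**2/2 + 4/3).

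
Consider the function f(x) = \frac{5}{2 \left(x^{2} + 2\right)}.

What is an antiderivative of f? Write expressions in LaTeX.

A first test for any F(x): its x-derivative must equal f(x) identically.
Check: d/dx[\frac{5 \sqrt{2} \operatorname{atan}{\left(\frac{\sqrt{2} x}{2} \right)}}{4}] = \frac{5}{2 x^{2} + 4}, which equals f(x).

An antiderivative is F(x) = \frac{5 \sqrt{2} \operatorname{atan}{\left(\frac{\sqrt{2} x}{2} \right)}}{4}.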